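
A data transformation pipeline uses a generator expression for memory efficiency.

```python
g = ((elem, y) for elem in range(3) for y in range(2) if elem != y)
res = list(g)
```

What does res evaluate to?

Step 1: Nested generator over range(3) x range(2) where elem != y:
  (0, 0): excluded (elem == y)
  (0, 1): included
  (1, 0): included
  (1, 1): excluded (elem == y)
  (2, 0): included
  (2, 1): included
Therefore res = [(0, 1), (1, 0), (2, 0), (2, 1)].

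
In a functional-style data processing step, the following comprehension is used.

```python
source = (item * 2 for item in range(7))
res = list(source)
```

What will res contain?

Step 1: For each item in range(7), compute item*2:
  item=0: 0*2 = 0
  item=1: 1*2 = 2
  item=2: 2*2 = 4
  item=3: 3*2 = 6
  item=4: 4*2 = 8
  item=5: 5*2 = 10
  item=6: 6*2 = 12
Therefore res = [0, 2, 4, 6, 8, 10, 12].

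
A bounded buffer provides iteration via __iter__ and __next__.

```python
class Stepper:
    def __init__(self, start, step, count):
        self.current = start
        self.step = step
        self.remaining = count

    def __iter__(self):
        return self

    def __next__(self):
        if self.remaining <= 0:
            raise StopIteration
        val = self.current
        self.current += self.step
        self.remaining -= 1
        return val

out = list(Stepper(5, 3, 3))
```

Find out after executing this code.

Step 1: Stepper starts at 5, increments by 3, for 3 steps:
  Yield 5, then current += 3
  Yield 8, then current += 3
  Yield 11, then current += 3
Therefore out = [5, 8, 11].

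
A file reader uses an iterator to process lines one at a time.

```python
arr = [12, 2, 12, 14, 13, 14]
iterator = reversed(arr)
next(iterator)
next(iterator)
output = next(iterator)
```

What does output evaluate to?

Step 1: reversed([12, 2, 12, 14, 13, 14]) gives iterator: [14, 13, 14, 12, 2, 12].
Step 2: First next() = 14, second next() = 13.
Step 3: Third next() = 14.
Therefore output = 14.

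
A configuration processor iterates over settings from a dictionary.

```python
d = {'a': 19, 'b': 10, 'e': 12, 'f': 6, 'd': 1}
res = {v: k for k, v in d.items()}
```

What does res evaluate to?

Step 1: Invert dict (swap keys and values):
  'a': 19 -> 19: 'a'
  'b': 10 -> 10: 'b'
  'e': 12 -> 12: 'e'
  'f': 6 -> 6: 'f'
  'd': 1 -> 1: 'd'
Therefore res = {19: 'a', 10: 'b', 12: 'e', 6: 'f', 1: 'd'}.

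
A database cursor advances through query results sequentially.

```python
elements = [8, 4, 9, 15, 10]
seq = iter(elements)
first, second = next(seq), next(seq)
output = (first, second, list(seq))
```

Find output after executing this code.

Step 1: Create iterator over [8, 4, 9, 15, 10].
Step 2: first = 8, second = 4.
Step 3: Remaining elements: [9, 15, 10].
Therefore output = (8, 4, [9, 15, 10]).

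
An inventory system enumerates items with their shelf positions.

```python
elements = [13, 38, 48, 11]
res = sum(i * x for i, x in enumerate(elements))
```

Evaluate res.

Step 1: Compute i * x for each (i, x) in enumerate([13, 38, 48, 11]):
  i=0, x=13: 0*13 = 0
  i=1, x=38: 1*38 = 38
  i=2, x=48: 2*48 = 96
  i=3, x=11: 3*11 = 33
Step 2: sum = 0 + 38 + 96 + 33 = 167.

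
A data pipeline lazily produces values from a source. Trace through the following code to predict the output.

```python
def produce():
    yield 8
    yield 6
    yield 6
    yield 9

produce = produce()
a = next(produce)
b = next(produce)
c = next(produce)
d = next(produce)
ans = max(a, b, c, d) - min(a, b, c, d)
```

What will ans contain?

Step 1: Create generator and consume all values:
  a = next(produce) = 8
  b = next(produce) = 6
  c = next(produce) = 6
  d = next(produce) = 9
Step 2: max = 9, min = 6, ans = 9 - 6 = 3.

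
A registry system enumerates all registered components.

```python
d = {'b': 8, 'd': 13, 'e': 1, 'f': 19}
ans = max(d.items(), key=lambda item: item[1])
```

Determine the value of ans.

Step 1: Find item with maximum value:
  ('b', 8)
  ('d', 13)
  ('e', 1)
  ('f', 19)
Step 2: Maximum value is 19 at key 'f'.
Therefore ans = ('f', 19).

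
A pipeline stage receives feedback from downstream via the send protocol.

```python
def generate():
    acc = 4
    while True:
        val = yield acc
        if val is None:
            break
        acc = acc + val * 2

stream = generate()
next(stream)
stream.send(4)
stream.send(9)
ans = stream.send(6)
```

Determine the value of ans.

Step 1: next() -> yield acc=4.
Step 2: send(4) -> val=4, acc = 4 + 4*2 = 12, yield 12.
Step 3: send(9) -> val=9, acc = 12 + 9*2 = 30, yield 30.
Step 4: send(6) -> val=6, acc = 30 + 6*2 = 42, yield 42.
Therefore ans = 42.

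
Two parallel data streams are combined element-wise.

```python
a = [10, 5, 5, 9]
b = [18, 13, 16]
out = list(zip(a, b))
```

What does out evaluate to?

Step 1: zip stops at shortest (len(a)=4, len(b)=3):
  Index 0: (10, 18)
  Index 1: (5, 13)
  Index 2: (5, 16)
Step 2: Last element of a (9) has no pair, dropped.
Therefore out = [(10, 18), (5, 13), (5, 16)].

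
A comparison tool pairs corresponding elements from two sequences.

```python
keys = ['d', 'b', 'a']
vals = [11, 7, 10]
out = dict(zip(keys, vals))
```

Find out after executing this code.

Step 1: zip pairs keys with values:
  'd' -> 11
  'b' -> 7
  'a' -> 10
Therefore out = {'d': 11, 'b': 7, 'a': 10}.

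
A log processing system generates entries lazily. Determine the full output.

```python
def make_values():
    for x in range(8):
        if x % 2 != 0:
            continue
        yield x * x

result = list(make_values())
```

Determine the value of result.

Step 1: Only yield x**2 when x is divisible by 2:
  x=0: 0 % 2 == 0, yield 0**2 = 0
  x=2: 2 % 2 == 0, yield 2**2 = 4
  x=4: 4 % 2 == 0, yield 4**2 = 16
  x=6: 6 % 2 == 0, yield 6**2 = 36
Therefore result = [0, 4, 16, 36].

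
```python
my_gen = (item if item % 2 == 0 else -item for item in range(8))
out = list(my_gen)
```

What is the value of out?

Step 1: For each item in range(8), yield item if even, else -item:
  item=0: even, yield 0
  item=1: odd, yield -1
  item=2: even, yield 2
  item=3: odd, yield -3
  item=4: even, yield 4
  item=5: odd, yield -5
  item=6: even, yield 6
  item=7: odd, yield -7
Therefore out = [0, -1, 2, -3, 4, -5, 6, -7].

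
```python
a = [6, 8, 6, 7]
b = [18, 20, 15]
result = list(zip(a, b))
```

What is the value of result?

Step 1: zip stops at shortest (len(a)=4, len(b)=3):
  Index 0: (6, 18)
  Index 1: (8, 20)
  Index 2: (6, 15)
Step 2: Last element of a (7) has no pair, dropped.
Therefore result = [(6, 18), (8, 20), (6, 15)].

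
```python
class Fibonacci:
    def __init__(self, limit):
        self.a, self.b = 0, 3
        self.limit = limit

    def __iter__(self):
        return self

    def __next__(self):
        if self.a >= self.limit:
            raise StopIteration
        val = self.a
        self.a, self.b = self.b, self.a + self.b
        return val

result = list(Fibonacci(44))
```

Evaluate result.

Step 1: Fibonacci-like sequence (a=0, b=3) until >= 44:
  Yield 0, then a,b = 3,3
  Yield 3, then a,b = 3,6
  Yield 3, then a,b = 6,9
  Yield 6, then a,b = 9,15
  Yield 9, then a,b = 15,24
  Yield 15, then a,b = 24,39
  Yield 24, then a,b = 39,63
  Yield 39, then a,b = 63,102
Step 2: 63 >= 44, stop.
Therefore result = [0, 3, 3, 6, 9, 15, 24, 39].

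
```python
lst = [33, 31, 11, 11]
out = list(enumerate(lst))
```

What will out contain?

Step 1: enumerate pairs each element with its index:
  (0, 33)
  (1, 31)
  (2, 11)
  (3, 11)
Therefore out = [(0, 33), (1, 31), (2, 11), (3, 11)].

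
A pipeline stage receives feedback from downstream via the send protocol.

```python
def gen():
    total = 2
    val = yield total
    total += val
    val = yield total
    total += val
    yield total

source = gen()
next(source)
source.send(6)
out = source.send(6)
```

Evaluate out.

Step 1: next() -> yield total=2.
Step 2: send(6) -> val=6, total = 2+6 = 8, yield 8.
Step 3: send(6) -> val=6, total = 8+6 = 14, yield 14.
Therefore out = 14.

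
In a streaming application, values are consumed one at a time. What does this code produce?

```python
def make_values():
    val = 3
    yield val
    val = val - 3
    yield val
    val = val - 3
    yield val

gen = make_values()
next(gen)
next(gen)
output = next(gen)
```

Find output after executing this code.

Step 1: Trace through generator execution:
  Yield 1: val starts at 3, yield 3
  Yield 2: val = 3 - 3 = 0, yield 0
  Yield 3: val = 0 - 3 = -3, yield -3
Step 2: First next() gets 3, second next() gets the second value, third next() yields -3.
Therefore output = -3.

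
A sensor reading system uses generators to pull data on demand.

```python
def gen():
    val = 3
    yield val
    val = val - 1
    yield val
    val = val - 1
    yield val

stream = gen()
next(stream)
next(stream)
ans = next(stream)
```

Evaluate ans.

Step 1: Trace through generator execution:
  Yield 1: val starts at 3, yield 3
  Yield 2: val = 3 - 1 = 2, yield 2
  Yield 3: val = 2 - 1 = 1, yield 1
Step 2: First next() gets 3, second next() gets the second value, third next() yields 1.
Therefore ans = 1.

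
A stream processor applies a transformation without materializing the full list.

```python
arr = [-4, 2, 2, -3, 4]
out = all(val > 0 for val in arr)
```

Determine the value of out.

Step 1: Check val > 0 for each element in [-4, 2, 2, -3, 4]:
  -4 > 0: False
  2 > 0: True
  2 > 0: True
  -3 > 0: False
  4 > 0: True
Step 2: all() returns False.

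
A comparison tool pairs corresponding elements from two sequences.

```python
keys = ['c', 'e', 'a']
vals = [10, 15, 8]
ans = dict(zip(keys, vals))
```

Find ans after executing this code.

Step 1: zip pairs keys with values:
  'c' -> 10
  'e' -> 15
  'a' -> 8
Therefore ans = {'c': 10, 'e': 15, 'a': 8}.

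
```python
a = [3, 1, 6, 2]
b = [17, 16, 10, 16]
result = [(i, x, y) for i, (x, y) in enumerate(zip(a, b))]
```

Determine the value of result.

Step 1: enumerate(zip(a, b)) gives index with paired elements:
  i=0: (3, 17)
  i=1: (1, 16)
  i=2: (6, 10)
  i=3: (2, 16)
Therefore result = [(0, 3, 17), (1, 1, 16), (2, 6, 10), (3, 2, 16)].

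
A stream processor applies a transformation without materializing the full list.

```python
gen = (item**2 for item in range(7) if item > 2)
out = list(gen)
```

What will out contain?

Step 1: For range(7), keep item > 2, then square:
  item=0: 0 <= 2, excluded
  item=1: 1 <= 2, excluded
  item=2: 2 <= 2, excluded
  item=3: 3 > 2, yield 3**2 = 9
  item=4: 4 > 2, yield 4**2 = 16
  item=5: 5 > 2, yield 5**2 = 25
  item=6: 6 > 2, yield 6**2 = 36
Therefore out = [9, 16, 25, 36].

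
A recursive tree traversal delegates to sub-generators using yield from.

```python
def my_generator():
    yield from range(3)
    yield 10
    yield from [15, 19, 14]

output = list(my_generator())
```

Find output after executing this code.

Step 1: Trace yields in order:
  yield 0
  yield 1
  yield 2
  yield 10
  yield 15
  yield 19
  yield 14
Therefore output = [0, 1, 2, 10, 15, 19, 14].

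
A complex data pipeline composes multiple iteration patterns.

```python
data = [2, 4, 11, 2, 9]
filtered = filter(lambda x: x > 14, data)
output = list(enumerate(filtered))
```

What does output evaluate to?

Step 1: Filter [2, 4, 11, 2, 9] for > 14: [].
Step 2: enumerate re-indexes from 0: [].
Therefore output = [].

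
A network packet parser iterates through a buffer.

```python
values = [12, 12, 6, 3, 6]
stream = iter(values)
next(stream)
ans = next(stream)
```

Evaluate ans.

Step 1: Create iterator over [12, 12, 6, 3, 6].
Step 2: next() consumes 12.
Step 3: next() returns 12.
Therefore ans = 12.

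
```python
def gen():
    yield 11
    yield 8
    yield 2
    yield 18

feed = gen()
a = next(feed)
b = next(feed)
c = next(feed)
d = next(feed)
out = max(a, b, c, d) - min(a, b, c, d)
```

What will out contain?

Step 1: Create generator and consume all values:
  a = next(feed) = 11
  b = next(feed) = 8
  c = next(feed) = 2
  d = next(feed) = 18
Step 2: max = 18, min = 2, out = 18 - 2 = 16.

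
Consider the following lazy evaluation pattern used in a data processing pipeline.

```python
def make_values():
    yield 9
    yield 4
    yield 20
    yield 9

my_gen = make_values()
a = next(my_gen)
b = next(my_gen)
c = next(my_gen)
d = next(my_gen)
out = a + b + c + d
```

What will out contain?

Step 1: Create generator and consume all values:
  a = next(my_gen) = 9
  b = next(my_gen) = 4
  c = next(my_gen) = 20
  d = next(my_gen) = 9
Step 2: out = 9 + 4 + 20 + 9 = 42.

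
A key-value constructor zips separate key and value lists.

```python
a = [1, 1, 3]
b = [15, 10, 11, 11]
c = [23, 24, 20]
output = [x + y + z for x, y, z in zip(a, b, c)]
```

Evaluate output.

Step 1: zip three lists (truncates to shortest, len=3):
  1 + 15 + 23 = 39
  1 + 10 + 24 = 35
  3 + 11 + 20 = 34
Therefore output = [39, 35, 34].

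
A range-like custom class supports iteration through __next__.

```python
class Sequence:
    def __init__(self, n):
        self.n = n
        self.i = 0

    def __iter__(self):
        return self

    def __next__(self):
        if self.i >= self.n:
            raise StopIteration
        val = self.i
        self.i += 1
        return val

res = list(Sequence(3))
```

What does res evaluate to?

Step 1: Sequence(3) creates an iterator counting 0 to 2.
Step 2: list() consumes all values: [0, 1, 2].
Therefore res = [0, 1, 2].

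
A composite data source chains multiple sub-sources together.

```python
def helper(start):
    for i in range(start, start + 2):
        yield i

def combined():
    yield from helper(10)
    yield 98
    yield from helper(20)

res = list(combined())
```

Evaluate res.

Step 1: combined() delegates to helper(10):
  yield 10
  yield 11
Step 2: yield 98
Step 3: Delegates to helper(20):
  yield 20
  yield 21
Therefore res = [10, 11, 98, 20, 21].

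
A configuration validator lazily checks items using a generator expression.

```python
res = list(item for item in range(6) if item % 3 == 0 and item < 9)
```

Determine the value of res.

Step 1: Filter range(6) where item % 3 == 0 and item < 9:
  item=0: both conditions met, included
  item=1: excluded (1 % 3 != 0)
  item=2: excluded (2 % 3 != 0)
  item=3: both conditions met, included
  item=4: excluded (4 % 3 != 0)
  item=5: excluded (5 % 3 != 0)
Therefore res = [0, 3].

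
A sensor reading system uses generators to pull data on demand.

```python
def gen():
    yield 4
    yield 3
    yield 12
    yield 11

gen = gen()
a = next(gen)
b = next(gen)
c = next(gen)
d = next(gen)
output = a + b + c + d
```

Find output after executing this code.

Step 1: Create generator and consume all values:
  a = next(gen) = 4
  b = next(gen) = 3
  c = next(gen) = 12
  d = next(gen) = 11
Step 2: output = 4 + 3 + 12 + 11 = 30.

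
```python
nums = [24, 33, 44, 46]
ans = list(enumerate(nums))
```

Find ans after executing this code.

Step 1: enumerate pairs each element with its index:
  (0, 24)
  (1, 33)
  (2, 44)
  (3, 46)
Therefore ans = [(0, 24), (1, 33), (2, 44), (3, 46)].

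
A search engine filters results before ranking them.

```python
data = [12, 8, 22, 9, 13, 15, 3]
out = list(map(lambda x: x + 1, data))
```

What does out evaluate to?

Step 1: Apply lambda x: x + 1 to each element:
  12 -> 13
  8 -> 9
  22 -> 23
  9 -> 10
  13 -> 14
  15 -> 16
  3 -> 4
Therefore out = [13, 9, 23, 10, 14, 16, 4].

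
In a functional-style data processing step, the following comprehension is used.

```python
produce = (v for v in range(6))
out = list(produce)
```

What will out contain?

Step 1: Generator expression iterates range(6): [0, 1, 2, 3, 4, 5].
Step 2: list() collects all values.
Therefore out = [0, 1, 2, 3, 4, 5].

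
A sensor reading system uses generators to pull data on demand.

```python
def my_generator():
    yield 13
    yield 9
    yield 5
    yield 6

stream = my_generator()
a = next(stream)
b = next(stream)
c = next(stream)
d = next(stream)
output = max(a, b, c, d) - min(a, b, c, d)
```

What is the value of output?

Step 1: Create generator and consume all values:
  a = next(stream) = 13
  b = next(stream) = 9
  c = next(stream) = 5
  d = next(stream) = 6
Step 2: max = 13, min = 5, output = 13 - 5 = 8.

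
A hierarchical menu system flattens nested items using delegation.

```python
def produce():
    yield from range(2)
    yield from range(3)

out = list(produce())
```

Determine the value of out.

Step 1: Trace yields in order:
  yield 0
  yield 1
  yield 0
  yield 1
  yield 2
Therefore out = [0, 1, 0, 1, 2].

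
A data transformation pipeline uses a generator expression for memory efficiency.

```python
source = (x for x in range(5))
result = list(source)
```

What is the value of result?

Step 1: Generator expression iterates range(5): [0, 1, 2, 3, 4].
Step 2: list() collects all values.
Therefore result = [0, 1, 2, 3, 4].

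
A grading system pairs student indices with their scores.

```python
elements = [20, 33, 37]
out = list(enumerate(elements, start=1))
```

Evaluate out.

Step 1: enumerate with start=1:
  (1, 20)
  (2, 33)
  (3, 37)
Therefore out = [(1, 20), (2, 33), (3, 37)].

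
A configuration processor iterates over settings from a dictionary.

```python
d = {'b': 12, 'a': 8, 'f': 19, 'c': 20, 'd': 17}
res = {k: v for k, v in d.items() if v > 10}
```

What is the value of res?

Step 1: Filter items where value > 10:
  'b': 12 > 10: kept
  'a': 8 <= 10: removed
  'f': 19 > 10: kept
  'c': 20 > 10: kept
  'd': 17 > 10: kept
Therefore res = {'b': 12, 'f': 19, 'c': 20, 'd': 17}.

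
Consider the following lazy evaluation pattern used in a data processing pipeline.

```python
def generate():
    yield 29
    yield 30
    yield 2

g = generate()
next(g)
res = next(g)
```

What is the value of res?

Step 1: generate() creates a generator.
Step 2: next(g) yields 29 (consumed and discarded).
Step 3: next(g) yields 30, assigned to res.
Therefore res = 30.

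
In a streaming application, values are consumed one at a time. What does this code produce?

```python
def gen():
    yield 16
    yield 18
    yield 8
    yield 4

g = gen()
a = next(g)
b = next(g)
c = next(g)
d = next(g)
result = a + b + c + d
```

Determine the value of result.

Step 1: Create generator and consume all values:
  a = next(g) = 16
  b = next(g) = 18
  c = next(g) = 8
  d = next(g) = 4
Step 2: result = 16 + 18 + 8 + 4 = 46.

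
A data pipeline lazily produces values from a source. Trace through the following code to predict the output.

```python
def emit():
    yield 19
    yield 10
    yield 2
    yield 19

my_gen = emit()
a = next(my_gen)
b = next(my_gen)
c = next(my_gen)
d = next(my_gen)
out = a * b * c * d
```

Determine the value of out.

Step 1: Create generator and consume all values:
  a = next(my_gen) = 19
  b = next(my_gen) = 10
  c = next(my_gen) = 2
  d = next(my_gen) = 19
Step 2: out = 19 * 10 * 2 * 19 = 7220.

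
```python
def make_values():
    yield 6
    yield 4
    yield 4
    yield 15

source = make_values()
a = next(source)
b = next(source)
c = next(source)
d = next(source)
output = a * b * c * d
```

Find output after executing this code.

Step 1: Create generator and consume all values:
  a = next(source) = 6
  b = next(source) = 4
  c = next(source) = 4
  d = next(source) = 15
Step 2: output = 6 * 4 * 4 * 15 = 1440.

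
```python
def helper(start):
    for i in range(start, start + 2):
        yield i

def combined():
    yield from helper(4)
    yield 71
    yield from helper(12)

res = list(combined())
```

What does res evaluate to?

Step 1: combined() delegates to helper(4):
  yield 4
  yield 5
Step 2: yield 71
Step 3: Delegates to helper(12):
  yield 12
  yield 13
Therefore res = [4, 5, 71, 12, 13].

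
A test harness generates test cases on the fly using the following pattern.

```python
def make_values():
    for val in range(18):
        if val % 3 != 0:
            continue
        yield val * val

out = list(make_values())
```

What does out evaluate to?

Step 1: Only yield val**2 when val is divisible by 3:
  val=0: 0 % 3 == 0, yield 0**2 = 0
  val=3: 3 % 3 == 0, yield 3**2 = 9
  val=6: 6 % 3 == 0, yield 6**2 = 36
  val=9: 9 % 3 == 0, yield 9**2 = 81
  val=12: 12 % 3 == 0, yield 12**2 = 144
  val=15: 15 % 3 == 0, yield 15**2 = 225
Therefore out = [0, 9, 36, 81, 144, 225].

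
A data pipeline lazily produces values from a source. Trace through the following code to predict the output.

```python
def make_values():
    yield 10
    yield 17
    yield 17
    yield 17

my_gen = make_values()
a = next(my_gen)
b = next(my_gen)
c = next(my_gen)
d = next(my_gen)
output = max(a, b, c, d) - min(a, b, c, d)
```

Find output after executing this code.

Step 1: Create generator and consume all values:
  a = next(my_gen) = 10
  b = next(my_gen) = 17
  c = next(my_gen) = 17
  d = next(my_gen) = 17
Step 2: max = 17, min = 10, output = 17 - 10 = 7.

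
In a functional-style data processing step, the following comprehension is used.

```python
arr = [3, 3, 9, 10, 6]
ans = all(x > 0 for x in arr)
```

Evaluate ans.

Step 1: Check x > 0 for each element in [3, 3, 9, 10, 6]:
  3 > 0: True
  3 > 0: True
  9 > 0: True
  10 > 0: True
  6 > 0: True
Step 2: all() returns True.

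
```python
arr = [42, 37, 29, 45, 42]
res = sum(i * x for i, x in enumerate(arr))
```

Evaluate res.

Step 1: Compute i * x for each (i, x) in enumerate([42, 37, 29, 45, 42]):
  i=0, x=42: 0*42 = 0
  i=1, x=37: 1*37 = 37
  i=2, x=29: 2*29 = 58
  i=3, x=45: 3*45 = 135
  i=4, x=42: 4*42 = 168
Step 2: sum = 0 + 37 + 58 + 135 + 168 = 398.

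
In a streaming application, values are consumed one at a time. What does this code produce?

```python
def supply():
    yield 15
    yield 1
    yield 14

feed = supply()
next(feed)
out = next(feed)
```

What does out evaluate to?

Step 1: supply() creates a generator.
Step 2: next(feed) yields 15 (consumed and discarded).
Step 3: next(feed) yields 1, assigned to out.
Therefore out = 1.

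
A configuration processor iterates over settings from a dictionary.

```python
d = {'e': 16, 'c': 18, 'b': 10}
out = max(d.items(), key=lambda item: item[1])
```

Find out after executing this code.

Step 1: Find item with maximum value:
  ('e', 16)
  ('c', 18)
  ('b', 10)
Step 2: Maximum value is 18 at key 'c'.
Therefore out = ('c', 18).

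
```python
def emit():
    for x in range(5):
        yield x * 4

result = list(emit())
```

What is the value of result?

Step 1: For each x in range(5), yield x * 4:
  x=0: yield 0 * 4 = 0
  x=1: yield 1 * 4 = 4
  x=2: yield 2 * 4 = 8
  x=3: yield 3 * 4 = 12
  x=4: yield 4 * 4 = 16
Therefore result = [0, 4, 8, 12, 16].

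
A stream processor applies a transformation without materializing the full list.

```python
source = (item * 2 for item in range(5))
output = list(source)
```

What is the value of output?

Step 1: For each item in range(5), compute item*2:
  item=0: 0*2 = 0
  item=1: 1*2 = 2
  item=2: 2*2 = 4
  item=3: 3*2 = 6
  item=4: 4*2 = 8
Therefore output = [0, 2, 4, 6, 8].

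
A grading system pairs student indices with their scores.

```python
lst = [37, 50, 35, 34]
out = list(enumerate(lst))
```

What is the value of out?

Step 1: enumerate pairs each element with its index:
  (0, 37)
  (1, 50)
  (2, 35)
  (3, 34)
Therefore out = [(0, 37), (1, 50), (2, 35), (3, 34)].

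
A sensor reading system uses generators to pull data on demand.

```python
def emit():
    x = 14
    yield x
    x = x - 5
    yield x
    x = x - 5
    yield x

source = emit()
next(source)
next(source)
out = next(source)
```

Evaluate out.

Step 1: Trace through generator execution:
  Yield 1: x starts at 14, yield 14
  Yield 2: x = 14 - 5 = 9, yield 9
  Yield 3: x = 9 - 5 = 4, yield 4
Step 2: First next() gets 14, second next() gets the second value, third next() yields 4.
Therefore out = 4.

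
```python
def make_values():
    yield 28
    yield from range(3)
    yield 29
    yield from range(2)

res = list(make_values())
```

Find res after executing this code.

Step 1: Trace yields in order:
  yield 28
  yield 0
  yield 1
  yield 2
  yield 29
  yield 0
  yield 1
Therefore res = [28, 0, 1, 2, 29, 0, 1].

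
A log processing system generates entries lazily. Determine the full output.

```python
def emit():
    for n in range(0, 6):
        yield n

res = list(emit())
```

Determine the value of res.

Step 1: The generator yields each value from range(0, 6).
Step 2: list() consumes all yields: [0, 1, 2, 3, 4, 5].
Therefore res = [0, 1, 2, 3, 4, 5].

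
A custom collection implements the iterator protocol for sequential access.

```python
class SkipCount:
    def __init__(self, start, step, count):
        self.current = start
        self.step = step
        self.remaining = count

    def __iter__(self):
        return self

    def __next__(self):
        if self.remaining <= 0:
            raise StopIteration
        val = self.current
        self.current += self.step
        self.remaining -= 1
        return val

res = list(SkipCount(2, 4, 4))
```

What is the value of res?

Step 1: SkipCount starts at 2, increments by 4, for 4 steps:
  Yield 2, then current += 4
  Yield 6, then current += 4
  Yield 10, then current += 4
  Yield 14, then current += 4
Therefore res = [2, 6, 10, 14].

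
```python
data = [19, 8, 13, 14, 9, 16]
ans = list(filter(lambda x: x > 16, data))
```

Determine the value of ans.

Step 1: Filter elements > 16:
  19: kept
  8: removed
  13: removed
  14: removed
  9: removed
  16: removed
Therefore ans = [19].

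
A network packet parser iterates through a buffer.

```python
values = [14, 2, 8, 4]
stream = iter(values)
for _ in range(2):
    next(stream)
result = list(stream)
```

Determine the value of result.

Step 1: Create iterator over [14, 2, 8, 4].
Step 2: Advance 2 positions (consuming [14, 2]).
Step 3: list() collects remaining elements: [8, 4].
Therefore result = [8, 4].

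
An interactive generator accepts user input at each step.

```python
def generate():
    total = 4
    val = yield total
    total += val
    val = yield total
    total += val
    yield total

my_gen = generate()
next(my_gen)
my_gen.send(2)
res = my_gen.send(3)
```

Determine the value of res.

Step 1: next() -> yield total=4.
Step 2: send(2) -> val=2, total = 4+2 = 6, yield 6.
Step 3: send(3) -> val=3, total = 6+3 = 9, yield 9.
Therefore res = 9.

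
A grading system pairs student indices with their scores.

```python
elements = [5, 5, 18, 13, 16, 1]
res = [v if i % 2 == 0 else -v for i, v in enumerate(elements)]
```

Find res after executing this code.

Step 1: For each (i, v), keep v if i is even, negate if odd:
  i=0 (even): keep 5
  i=1 (odd): negate to -5
  i=2 (even): keep 18
  i=3 (odd): negate to -13
  i=4 (even): keep 16
  i=5 (odd): negate to -1
Therefore res = [5, -5, 18, -13, 16, -1].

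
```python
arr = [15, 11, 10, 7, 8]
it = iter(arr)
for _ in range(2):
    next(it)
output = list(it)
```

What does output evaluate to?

Step 1: Create iterator over [15, 11, 10, 7, 8].
Step 2: Advance 2 positions (consuming [15, 11]).
Step 3: list() collects remaining elements: [10, 7, 8].
Therefore output = [10, 7, 8].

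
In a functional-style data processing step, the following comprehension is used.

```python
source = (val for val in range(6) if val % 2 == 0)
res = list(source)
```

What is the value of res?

Step 1: Filter range(6) keeping only even values:
  val=0: even, included
  val=1: odd, excluded
  val=2: even, included
  val=3: odd, excluded
  val=4: even, included
  val=5: odd, excluded
Therefore res = [0, 2, 4].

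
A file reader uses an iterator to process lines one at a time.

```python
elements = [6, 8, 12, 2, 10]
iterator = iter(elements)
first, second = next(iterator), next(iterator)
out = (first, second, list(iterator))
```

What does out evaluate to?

Step 1: Create iterator over [6, 8, 12, 2, 10].
Step 2: first = 6, second = 8.
Step 3: Remaining elements: [12, 2, 10].
Therefore out = (6, 8, [12, 2, 10]).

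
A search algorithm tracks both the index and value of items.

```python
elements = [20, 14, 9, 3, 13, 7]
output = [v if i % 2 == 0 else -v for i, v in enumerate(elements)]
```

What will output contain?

Step 1: For each (i, v), keep v if i is even, negate if odd:
  i=0 (even): keep 20
  i=1 (odd): negate to -14
  i=2 (even): keep 9
  i=3 (odd): negate to -3
  i=4 (even): keep 13
  i=5 (odd): negate to -7
Therefore output = [20, -14, 9, -3, 13, -7].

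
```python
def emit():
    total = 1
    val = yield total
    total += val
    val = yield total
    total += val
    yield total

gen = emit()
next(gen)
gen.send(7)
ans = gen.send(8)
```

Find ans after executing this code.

Step 1: next() -> yield total=1.
Step 2: send(7) -> val=7, total = 1+7 = 8, yield 8.
Step 3: send(8) -> val=8, total = 8+8 = 16, yield 16.
Therefore ans = 16.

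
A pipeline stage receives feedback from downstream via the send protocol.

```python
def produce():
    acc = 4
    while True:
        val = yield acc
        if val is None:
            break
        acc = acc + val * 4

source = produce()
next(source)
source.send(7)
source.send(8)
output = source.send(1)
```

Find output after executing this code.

Step 1: next() -> yield acc=4.
Step 2: send(7) -> val=7, acc = 4 + 7*4 = 32, yield 32.
Step 3: send(8) -> val=8, acc = 32 + 8*4 = 64, yield 64.
Step 4: send(1) -> val=1, acc = 64 + 1*4 = 68, yield 68.
Therefore output = 68.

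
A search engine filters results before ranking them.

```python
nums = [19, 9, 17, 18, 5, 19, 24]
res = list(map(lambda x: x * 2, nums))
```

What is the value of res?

Step 1: Apply lambda x: x * 2 to each element:
  19 -> 38
  9 -> 18
  17 -> 34
  18 -> 36
  5 -> 10
  19 -> 38
  24 -> 48
Therefore res = [38, 18, 34, 36, 10, 38, 48].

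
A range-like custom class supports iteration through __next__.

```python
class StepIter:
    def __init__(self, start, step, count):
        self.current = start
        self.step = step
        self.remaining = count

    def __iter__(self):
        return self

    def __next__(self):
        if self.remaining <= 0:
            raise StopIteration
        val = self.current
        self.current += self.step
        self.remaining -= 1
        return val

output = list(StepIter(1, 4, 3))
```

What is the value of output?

Step 1: StepIter starts at 1, increments by 4, for 3 steps:
  Yield 1, then current += 4
  Yield 5, then current += 4
  Yield 9, then current += 4
Therefore output = [1, 5, 9].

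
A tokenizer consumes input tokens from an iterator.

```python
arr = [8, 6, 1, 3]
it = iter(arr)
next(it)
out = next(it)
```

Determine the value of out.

Step 1: Create iterator over [8, 6, 1, 3].
Step 2: next() consumes 8.
Step 3: next() returns 6.
Therefore out = 6.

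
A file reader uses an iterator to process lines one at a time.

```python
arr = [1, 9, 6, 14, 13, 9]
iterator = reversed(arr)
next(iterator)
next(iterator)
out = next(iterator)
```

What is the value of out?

Step 1: reversed([1, 9, 6, 14, 13, 9]) gives iterator: [9, 13, 14, 6, 9, 1].
Step 2: First next() = 9, second next() = 13.
Step 3: Third next() = 14.
Therefore out = 14.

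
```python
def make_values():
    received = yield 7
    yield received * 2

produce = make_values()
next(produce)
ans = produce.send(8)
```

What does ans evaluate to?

Step 1: next(produce) advances to first yield, producing 7.
Step 2: send(8) resumes, received = 8.
Step 3: yield received * 2 = 8 * 2 = 16.
Therefore ans = 16.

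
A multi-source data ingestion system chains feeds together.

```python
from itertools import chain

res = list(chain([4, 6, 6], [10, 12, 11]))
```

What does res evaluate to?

Step 1: chain() concatenates iterables: [4, 6, 6] + [10, 12, 11].
Therefore res = [4, 6, 6, 10, 12, 11].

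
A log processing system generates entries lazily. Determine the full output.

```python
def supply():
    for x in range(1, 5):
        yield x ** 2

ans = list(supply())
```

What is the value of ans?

Step 1: For each x in range(1, 5), yield x**2:
  x=1: yield 1**2 = 1
  x=2: yield 2**2 = 4
  x=3: yield 3**2 = 9
  x=4: yield 4**2 = 16
Therefore ans = [1, 4, 9, 16].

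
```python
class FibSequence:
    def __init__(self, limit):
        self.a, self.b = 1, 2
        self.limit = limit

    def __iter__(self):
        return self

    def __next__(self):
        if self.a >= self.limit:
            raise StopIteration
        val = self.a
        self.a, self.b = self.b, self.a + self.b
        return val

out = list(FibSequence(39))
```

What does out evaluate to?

Step 1: Fibonacci-like sequence (a=1, b=2) until >= 39:
  Yield 1, then a,b = 2,3
  Yield 2, then a,b = 3,5
  Yield 3, then a,b = 5,8
  Yield 5, then a,b = 8,13
  Yield 8, then a,b = 13,21
  Yield 13, then a,b = 21,34
  Yield 21, then a,b = 34,55
  Yield 34, then a,b = 55,89
Step 2: 55 >= 39, stop.
Therefore out = [1, 2, 3, 5, 8, 13, 21, 34].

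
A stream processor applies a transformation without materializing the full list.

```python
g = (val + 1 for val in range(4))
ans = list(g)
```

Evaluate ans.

Step 1: For each val in range(4), compute val+1:
  val=0: 0+1 = 1
  val=1: 1+1 = 2
  val=2: 2+1 = 3
  val=3: 3+1 = 4
Therefore ans = [1, 2, 3, 4].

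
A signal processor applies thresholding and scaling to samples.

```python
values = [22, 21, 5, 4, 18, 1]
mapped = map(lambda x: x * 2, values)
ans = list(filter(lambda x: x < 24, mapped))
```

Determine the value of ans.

Step 1: Map x * 2:
  22 -> 44
  21 -> 42
  5 -> 10
  4 -> 8
  18 -> 36
  1 -> 2
Step 2: Filter for < 24:
  44: removed
  42: removed
  10: kept
  8: kept
  36: removed
  2: kept
Therefore ans = [10, 8, 2].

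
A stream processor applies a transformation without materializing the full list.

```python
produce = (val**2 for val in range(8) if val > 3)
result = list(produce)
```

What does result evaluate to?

Step 1: For range(8), keep val > 3, then square:
  val=0: 0 <= 3, excluded
  val=1: 1 <= 3, excluded
  val=2: 2 <= 3, excluded
  val=3: 3 <= 3, excluded
  val=4: 4 > 3, yield 4**2 = 16
  val=5: 5 > 3, yield 5**2 = 25
  val=6: 6 > 3, yield 6**2 = 36
  val=7: 7 > 3, yield 7**2 = 49
Therefore result = [16, 25, 36, 49].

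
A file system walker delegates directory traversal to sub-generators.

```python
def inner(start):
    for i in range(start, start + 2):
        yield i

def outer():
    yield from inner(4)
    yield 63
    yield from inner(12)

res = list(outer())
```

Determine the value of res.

Step 1: outer() delegates to inner(4):
  yield 4
  yield 5
Step 2: yield 63
Step 3: Delegates to inner(12):
  yield 12
  yield 13
Therefore res = [4, 5, 63, 12, 13].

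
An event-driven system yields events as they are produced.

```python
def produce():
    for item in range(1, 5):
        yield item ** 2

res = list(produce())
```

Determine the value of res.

Step 1: For each item in range(1, 5), yield item**2:
  item=1: yield 1**2 = 1
  item=2: yield 2**2 = 4
  item=3: yield 3**2 = 9
  item=4: yield 4**2 = 16
Therefore res = [1, 4, 9, 16].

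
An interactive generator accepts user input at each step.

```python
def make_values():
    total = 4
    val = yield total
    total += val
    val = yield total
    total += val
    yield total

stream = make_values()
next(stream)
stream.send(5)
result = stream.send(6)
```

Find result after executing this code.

Step 1: next() -> yield total=4.
Step 2: send(5) -> val=5, total = 4+5 = 9, yield 9.
Step 3: send(6) -> val=6, total = 9+6 = 15, yield 15.
Therefore result = 15.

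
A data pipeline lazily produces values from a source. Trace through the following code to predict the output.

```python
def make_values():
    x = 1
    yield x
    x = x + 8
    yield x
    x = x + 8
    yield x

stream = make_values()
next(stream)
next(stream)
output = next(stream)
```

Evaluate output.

Step 1: Trace through generator execution:
  Yield 1: x starts at 1, yield 1
  Yield 2: x = 1 + 8 = 9, yield 9
  Yield 3: x = 9 + 8 = 17, yield 17
Step 2: First next() gets 1, second next() gets the second value, third next() yields 17.
Therefore output = 17.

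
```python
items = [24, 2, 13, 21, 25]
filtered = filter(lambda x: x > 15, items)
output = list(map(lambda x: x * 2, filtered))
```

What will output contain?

Step 1: Filter items for elements > 15:
  24: kept
  2: removed
  13: removed
  21: kept
  25: kept
Step 2: Map x * 2 on filtered [24, 21, 25]:
  24 -> 48
  21 -> 42
  25 -> 50
Therefore output = [48, 42, 50].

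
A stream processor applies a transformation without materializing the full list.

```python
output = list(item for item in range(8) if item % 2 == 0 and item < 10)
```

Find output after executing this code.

Step 1: Filter range(8) where item % 2 == 0 and item < 10:
  item=0: both conditions met, included
  item=1: excluded (1 % 2 != 0)
  item=2: both conditions met, included
  item=3: excluded (3 % 2 != 0)
  item=4: both conditions met, included
  item=5: excluded (5 % 2 != 0)
  item=6: both conditions met, included
  item=7: excluded (7 % 2 != 0)
Therefore output = [0, 2, 4, 6].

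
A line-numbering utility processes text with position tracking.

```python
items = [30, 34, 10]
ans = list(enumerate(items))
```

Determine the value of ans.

Step 1: enumerate pairs each element with its index:
  (0, 30)
  (1, 34)
  (2, 10)
Therefore ans = [(0, 30), (1, 34), (2, 10)].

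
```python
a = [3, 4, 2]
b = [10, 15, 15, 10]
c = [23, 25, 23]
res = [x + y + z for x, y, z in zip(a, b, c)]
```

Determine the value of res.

Step 1: zip three lists (truncates to shortest, len=3):
  3 + 10 + 23 = 36
  4 + 15 + 25 = 44
  2 + 15 + 23 = 40
Therefore res = [36, 44, 40].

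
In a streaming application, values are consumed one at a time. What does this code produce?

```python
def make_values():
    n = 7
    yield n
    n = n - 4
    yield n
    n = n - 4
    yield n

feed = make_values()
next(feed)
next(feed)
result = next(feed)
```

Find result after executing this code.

Step 1: Trace through generator execution:
  Yield 1: n starts at 7, yield 7
  Yield 2: n = 7 - 4 = 3, yield 3
  Yield 3: n = 3 - 4 = -1, yield -1
Step 2: First next() gets 7, second next() gets the second value, third next() yields -1.
Therefore result = -1.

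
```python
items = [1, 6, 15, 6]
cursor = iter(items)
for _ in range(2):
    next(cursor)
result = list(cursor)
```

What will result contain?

Step 1: Create iterator over [1, 6, 15, 6].
Step 2: Advance 2 positions (consuming [1, 6]).
Step 3: list() collects remaining elements: [15, 6].
Therefore result = [15, 6].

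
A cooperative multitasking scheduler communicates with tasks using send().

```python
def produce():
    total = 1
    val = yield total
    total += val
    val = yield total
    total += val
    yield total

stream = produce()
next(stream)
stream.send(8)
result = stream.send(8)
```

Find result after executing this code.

Step 1: next() -> yield total=1.
Step 2: send(8) -> val=8, total = 1+8 = 9, yield 9.
Step 3: send(8) -> val=8, total = 9+8 = 17, yield 17.
Therefore result = 17.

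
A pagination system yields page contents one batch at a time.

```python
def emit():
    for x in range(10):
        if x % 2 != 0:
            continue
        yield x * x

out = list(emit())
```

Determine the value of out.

Step 1: Only yield x**2 when x is divisible by 2:
  x=0: 0 % 2 == 0, yield 0**2 = 0
  x=2: 2 % 2 == 0, yield 2**2 = 4
  x=4: 4 % 2 == 0, yield 4**2 = 16
  x=6: 6 % 2 == 0, yield 6**2 = 36
  x=8: 8 % 2 == 0, yield 8**2 = 64
Therefore out = [0, 4, 16, 36, 64].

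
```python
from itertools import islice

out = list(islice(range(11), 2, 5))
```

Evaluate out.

Step 1: islice(range(11), 2, 5) takes elements at indices [2, 5).
Step 2: Elements: [2, 3, 4].
Therefore out = [2, 3, 4].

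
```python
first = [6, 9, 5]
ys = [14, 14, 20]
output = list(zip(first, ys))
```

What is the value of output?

Step 1: zip pairs elements at same index:
  Index 0: (6, 14)
  Index 1: (9, 14)
  Index 2: (5, 20)
Therefore output = [(6, 14), (9, 14), (5, 20)].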